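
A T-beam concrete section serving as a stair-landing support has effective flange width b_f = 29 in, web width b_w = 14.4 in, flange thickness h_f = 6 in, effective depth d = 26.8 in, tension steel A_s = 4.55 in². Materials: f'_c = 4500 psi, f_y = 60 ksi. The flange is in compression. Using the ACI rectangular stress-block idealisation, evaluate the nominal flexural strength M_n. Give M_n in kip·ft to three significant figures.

M_n ≈ 582 kip·ft

Tension: T = A_s f_y = 4.55 × 60 = 273 kips.
Try a within the flange: a = T/(0.85 f'_c b_f) = 273/(0.85 × 4.5 × 29) = 2.461 in.
Since a = 2.461 ≤ h_f = 6 in, the stress block lies entirely in the flange; analyse as a rectangular beam of width b_f.
M_n = T(d − a/2) = 273 × (26.8 − 1.2305) = 6980.5 kip·in.
M_n = 6980.5/12 = 581.71 kip·ft.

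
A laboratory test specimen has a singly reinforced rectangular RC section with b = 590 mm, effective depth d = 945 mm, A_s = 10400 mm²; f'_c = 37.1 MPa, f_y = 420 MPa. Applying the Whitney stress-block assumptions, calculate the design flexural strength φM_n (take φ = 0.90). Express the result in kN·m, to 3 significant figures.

φM_n ≈ 3250 kN·m

T = A_s f_y = 10400 × 420 = 4368000 N = 4368 kN.
From C = T: a = T/(0.85 f'_c b) = 4368000/(0.85 × 37.1 × 590) = 234.77 mm.
M_n = T(d − a/2) = 4368 kN × (945 − 117.385) mm = 3615.02 kN·m.
φM_n = 0.90 × 3615.02 = 3253.52 kN·m.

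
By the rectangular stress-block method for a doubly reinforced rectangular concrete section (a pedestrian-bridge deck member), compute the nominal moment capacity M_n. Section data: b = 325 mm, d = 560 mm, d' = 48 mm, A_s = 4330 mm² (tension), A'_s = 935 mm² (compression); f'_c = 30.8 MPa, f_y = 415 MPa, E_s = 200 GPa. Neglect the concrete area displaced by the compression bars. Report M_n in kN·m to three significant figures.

M_n ≈ 871 kN·m

Assume both tension and compression steel yield.
Net tension couple steel: A_s − A'_s = 3395 mm².
a = (A_s − A'_s) f_y / (0.85 f'_c b) = 1408925/(0.85 × 30.8 × 325) = 165.59 mm.
c = a/β₁ = 165.59/0.83 = 199.51 mm; ε'_s = 0.003(c − d')/c = 0.0023 ≥ f_y/E_s = 0.0021, so compression steel does yield.
M_n = (A_s − A'_s) f_y (d − a/2) + A'_s f_y (d − d') = [1408925 × (560 − 82.795) + 388025 × (560 − 48)] × 10⁻⁶ = 672.35 + 198.67 = 871.02 kN·m.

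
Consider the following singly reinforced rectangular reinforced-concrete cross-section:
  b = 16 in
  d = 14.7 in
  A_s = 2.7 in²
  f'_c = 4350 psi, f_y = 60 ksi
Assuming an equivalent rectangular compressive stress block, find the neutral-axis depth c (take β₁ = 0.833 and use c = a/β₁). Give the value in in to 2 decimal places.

c ≈ 3.29 in

T = A_s f_y = 2.7 × 60 = 162 kips.
a = T/(0.85 f'_c b) = 162/(0.85 × 4.35 × 16) = 2.7383 in.
With β₁ = 0.833, c = a/β₁ = 2.7383/0.833 = 3.29 in.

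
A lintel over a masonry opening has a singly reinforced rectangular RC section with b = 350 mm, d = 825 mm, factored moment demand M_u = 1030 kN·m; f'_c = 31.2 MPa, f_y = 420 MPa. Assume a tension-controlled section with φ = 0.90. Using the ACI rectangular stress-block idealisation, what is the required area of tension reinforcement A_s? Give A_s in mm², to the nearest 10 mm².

A_s ≈ 3670 mm²

M_n = M_u/φ = 1030/0.90 = 1144.44 kN·m.
With M_n = 0.85 f'_c a b (d − a/2), solve the quadratic for a:
a = d − √(d² − 2M_n/(0.85 f'_c b)) = 825 − √(825² − 2 × 1144.44×10⁶/(0.85 × 31.2 × 350)) = 166.19 mm.
A_s = 0.85 f'_c a b / f_y = 0.85 × 31.2 × 166.19 × 350 / 420 = 3672.8 mm².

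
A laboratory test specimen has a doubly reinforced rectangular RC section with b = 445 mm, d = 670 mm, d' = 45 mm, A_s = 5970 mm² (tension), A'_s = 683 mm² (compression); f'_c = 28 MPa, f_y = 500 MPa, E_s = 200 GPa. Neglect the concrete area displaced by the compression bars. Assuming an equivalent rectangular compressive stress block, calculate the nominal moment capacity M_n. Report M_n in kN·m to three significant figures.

M_n ≈ 1650 kN·m

Assume both tension and compression steel yield.
Net tension couple steel: A_s − A'_s = 5287 mm².
a = (A_s − A'_s) f_y / (0.85 f'_c b) = 2643500/(0.85 × 28 × 445) = 249.60 mm.
c = a/β₁ = 249.60/0.85 = 293.65 mm; ε'_s = 0.003(c − d')/c = 0.0025 ≥ f_y/E_s = 0.0025, so compression steel does yield.
M_n = (A_s − A'_s) f_y (d − a/2) + A'_s f_y (d − d') = [2643500 × (670 − 124.8) + 341500 × (670 − 45)] × 10⁻⁶ = 1441.24 + 213.44 = 1654.68 kN·m.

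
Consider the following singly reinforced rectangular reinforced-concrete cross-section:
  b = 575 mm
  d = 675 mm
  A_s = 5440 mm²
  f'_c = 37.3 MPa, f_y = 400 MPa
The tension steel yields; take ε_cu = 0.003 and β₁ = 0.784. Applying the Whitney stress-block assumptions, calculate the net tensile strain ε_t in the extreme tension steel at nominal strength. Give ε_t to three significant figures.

ε_t ≈ 0.0103

a = A_s f_y/(0.85 f'_c b) = 119.36 mm.
β₁ = 0.784, so c = a/β₁ = 119.36/0.784 = 152.24 mm.
From the linear strain diagram with ε_cu = 0.003: ε_t = 0.003 (d − c)/c = 0.003 × (675 − 152.24)/152.24 = 0.0103.
Since ε_t ≥ 0.005, the section is tension-controlled.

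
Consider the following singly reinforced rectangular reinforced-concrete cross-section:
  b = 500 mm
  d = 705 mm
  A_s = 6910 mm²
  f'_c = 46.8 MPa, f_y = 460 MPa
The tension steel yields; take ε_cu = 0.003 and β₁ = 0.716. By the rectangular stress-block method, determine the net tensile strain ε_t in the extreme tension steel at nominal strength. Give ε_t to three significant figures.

ε_t ≈ 0.00648

a = A_s f_y/(0.85 f'_c b) = 159.81 mm.
β₁ = 0.716, so c = a/β₁ = 159.81/0.716 = 223.20 mm.
From the linear strain diagram with ε_cu = 0.003: ε_t = 0.003 (d − c)/c = 0.003 × (705 − 223.20)/223.20 = 0.00648.
Since ε_t ≥ 0.005, the section is tension-controlled.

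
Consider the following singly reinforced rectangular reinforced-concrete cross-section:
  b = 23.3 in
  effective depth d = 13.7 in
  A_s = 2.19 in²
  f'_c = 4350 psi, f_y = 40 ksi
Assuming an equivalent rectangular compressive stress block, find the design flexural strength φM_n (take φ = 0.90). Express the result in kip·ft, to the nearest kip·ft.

φM_n ≈ 87 kip·ft

T = A_s f_y = 2.19 × 40 = 87.6 kips.
a = T/(0.85 f'_c b) = 87.6/(0.85 × 4.35 × 23.3) = 1.017 in.
M_n = T(d − a/2) = 87.6 × (13.7 − 0.5085) = 1155.6 kip·in = 1155.6/12 = 96.30 kip·ft.
φM_n = 0.90 × 96.30 = 86.67 kip·ft.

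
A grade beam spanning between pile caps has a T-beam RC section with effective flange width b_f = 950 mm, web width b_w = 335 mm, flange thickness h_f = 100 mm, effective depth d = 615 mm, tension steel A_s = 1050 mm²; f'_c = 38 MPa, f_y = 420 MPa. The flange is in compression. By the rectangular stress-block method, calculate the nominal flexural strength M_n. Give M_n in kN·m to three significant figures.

M_n ≈ 268 kN·m

Tension: T = A_s f_y = 1050 × 420 = 441000 N.
Try a within the flange: a = T/(0.85 f'_c b_f) = 441000/(0.85 × 38 × 950) = 14.37 mm.
Since a = 14.37 ≤ h_f = 100 mm, the stress block lies entirely in the flange; analyse as a rectangular beam of width b_f.
M_n = T(d − a/2) = 441000 × (615 − 7.185) = 268.05 × 10⁶ N·mm.
M_n = 268.05 kN·m.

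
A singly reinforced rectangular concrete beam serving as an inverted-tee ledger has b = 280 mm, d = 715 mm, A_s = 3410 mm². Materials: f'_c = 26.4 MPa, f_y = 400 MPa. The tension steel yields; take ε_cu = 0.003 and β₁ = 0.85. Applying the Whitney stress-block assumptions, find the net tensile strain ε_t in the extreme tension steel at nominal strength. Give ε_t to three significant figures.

a = A_s f_y/(0.85 f'_c b) = 217.09 mm.
β₁ = 0.85, so c = a/β₁ = 217.09/0.85 = 255.40 mm.
From the linear strain diagram with ε_cu = 0.003: ε_t = 0.003 (d − c)/c = 0.003 × (715 − 255.40)/255.40 = 0.00540.
Since ε_t ≥ 0.005, the section is tension-controlled.

ε_t ≈ 0.00540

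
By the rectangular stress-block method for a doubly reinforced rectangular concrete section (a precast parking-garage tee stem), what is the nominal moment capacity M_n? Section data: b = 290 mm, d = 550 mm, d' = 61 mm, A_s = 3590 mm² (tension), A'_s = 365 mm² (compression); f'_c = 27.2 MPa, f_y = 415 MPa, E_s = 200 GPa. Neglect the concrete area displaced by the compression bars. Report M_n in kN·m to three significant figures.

Assume both tension and compression steel yield.
Net tension couple steel: A_s − A'_s = 3225 mm².
a = (A_s − A'_s) f_y / (0.85 f'_c b) = 1338375/(0.85 × 27.2 × 290) = 199.61 mm.
c = a/β₁ = 199.61/0.85 = 234.84 mm; ε'_s = 0.003(c − d')/c = 0.0022 ≥ f_y/E_s = 0.0021, so compression steel does yield.
M_n = (A_s − A'_s) f_y (d − a/2) + A'_s f_y (d − d') = [1338375 × (550 − 99.805) + 151475 × (550 − 61)] × 10⁻⁶ = 602.53 + 74.07 = 676.60 kN·m.

M_n ≈ 677 kN·m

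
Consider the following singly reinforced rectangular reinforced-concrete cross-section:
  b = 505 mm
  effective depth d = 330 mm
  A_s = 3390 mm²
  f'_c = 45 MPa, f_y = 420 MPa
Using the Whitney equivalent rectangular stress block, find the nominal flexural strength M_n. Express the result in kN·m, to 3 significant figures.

T = A_s f_y = 3390 × 420 = 1423800 N = 1423.8 kN.
From C = T: a = T/(0.85 f'_c b) = 1423800/(0.85 × 45 × 505) = 73.71 mm.
M_n = T(d − a/2) = 1423.8 kN × (330 − 36.855) mm = 417.38 kN·m.

M_n ≈ 417 kN·m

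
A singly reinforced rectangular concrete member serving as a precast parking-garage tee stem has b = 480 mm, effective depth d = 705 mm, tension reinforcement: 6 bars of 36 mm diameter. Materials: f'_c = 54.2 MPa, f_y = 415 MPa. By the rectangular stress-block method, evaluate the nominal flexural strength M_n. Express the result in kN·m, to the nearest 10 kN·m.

A_s = 6 × 1018 = 6108 mm².
T = A_s f_y = 6108 × 415 = 2534820 N = 2534.82 kN.
From C = T: a = T/(0.85 f'_c b) = 2534820/(0.85 × 54.2 × 480) = 114.63 mm.
M_n = T(d − a/2) = 2534.82 kN × (705 − 57.315) mm = 1641.76 kN·m.

M_n ≈ 1640 kN·m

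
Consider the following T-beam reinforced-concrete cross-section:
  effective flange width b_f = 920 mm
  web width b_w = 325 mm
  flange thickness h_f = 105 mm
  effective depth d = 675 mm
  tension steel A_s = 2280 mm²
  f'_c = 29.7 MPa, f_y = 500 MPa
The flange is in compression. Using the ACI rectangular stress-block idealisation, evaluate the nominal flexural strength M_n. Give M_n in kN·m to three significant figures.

Tension: T = A_s f_y = 2280 × 500 = 1140000 N.
Try a within the flange: a = T/(0.85 f'_c b_f) = 1140000/(0.85 × 29.7 × 920) = 49.08 mm.
Since a = 49.08 ≤ h_f = 105 mm, the stress block lies entirely in the flange; analyse as a rectangular beam of width b_f.
M_n = T(d − a/2) = 1140000 × (675 − 24.54) = 741.52 × 10⁶ N·mm.
M_n = 741.52 kN·m.

M_n ≈ 742 kN·m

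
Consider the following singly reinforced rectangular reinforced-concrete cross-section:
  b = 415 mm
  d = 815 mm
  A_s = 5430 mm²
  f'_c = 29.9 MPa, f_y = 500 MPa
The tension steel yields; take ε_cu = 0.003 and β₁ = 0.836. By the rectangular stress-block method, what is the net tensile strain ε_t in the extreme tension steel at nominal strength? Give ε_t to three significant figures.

ε_t ≈ 0.00494

a = A_s f_y/(0.85 f'_c b) = 257.41 mm.
β₁ = 0.836, so c = a/β₁ = 257.41/0.836 = 307.91 mm.
From the linear strain diagram with ε_cu = 0.003: ε_t = 0.003 (d − c)/c = 0.003 × (815 − 307.91)/307.91 = 0.00494.
ε_t is between 0.004 and 0.005 — transition zone.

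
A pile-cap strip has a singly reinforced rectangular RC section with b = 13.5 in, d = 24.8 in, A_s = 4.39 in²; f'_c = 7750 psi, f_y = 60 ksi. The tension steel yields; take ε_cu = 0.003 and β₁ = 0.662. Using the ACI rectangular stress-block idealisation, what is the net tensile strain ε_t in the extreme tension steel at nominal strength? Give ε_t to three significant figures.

a = A_s f_y/(0.85 f'_c b) = 2.962 in.
β₁ = 0.662, so c = a/β₁ = 2.962/0.662 = 4.474 in.
From the linear strain diagram with ε_cu = 0.003: ε_t = 0.003 (d − c)/c = 0.003 × (24.8 − 4.474)/4.474 = 0.0136.
Since ε_t ≥ 0.005, the section is tension-controlled.

ε_t ≈ 0.0136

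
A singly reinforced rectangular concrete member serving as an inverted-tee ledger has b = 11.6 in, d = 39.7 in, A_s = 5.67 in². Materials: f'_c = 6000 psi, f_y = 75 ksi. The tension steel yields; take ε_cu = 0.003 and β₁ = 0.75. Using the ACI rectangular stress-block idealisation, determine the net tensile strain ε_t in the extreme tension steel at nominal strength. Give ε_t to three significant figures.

a = A_s f_y/(0.85 f'_c b) = 7.188 in.
β₁ = 0.75, so c = a/β₁ = 7.188/0.75 = 9.584 in.
From the linear strain diagram with ε_cu = 0.003: ε_t = 0.003 (d − c)/c = 0.003 × (39.7 − 9.584)/9.584 = 0.00943.
Since ε_t ≥ 0.005, the section is tension-controlled.

ε_t ≈ 0.00943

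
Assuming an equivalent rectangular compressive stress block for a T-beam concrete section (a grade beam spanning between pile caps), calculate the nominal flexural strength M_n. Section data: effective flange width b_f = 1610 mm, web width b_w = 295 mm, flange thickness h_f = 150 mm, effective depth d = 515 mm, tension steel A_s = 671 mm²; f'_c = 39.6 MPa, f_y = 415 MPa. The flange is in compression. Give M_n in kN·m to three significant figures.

M_n ≈ 143 kN·m

Tension: T = A_s f_y = 671 × 415 = 278465 N.
Try a within the flange: a = T/(0.85 f'_c b_f) = 278465/(0.85 × 39.6 × 1610) = 5.14 mm.
Since a = 5.14 ≤ h_f = 150 mm, the stress block lies entirely in the flange; analyse as a rectangular beam of width b_f.
M_n = T(d − a/2) = 278465 × (515 − 2.57) = 142.69 × 10⁶ N·mm.
M_n = 142.69 kN·m.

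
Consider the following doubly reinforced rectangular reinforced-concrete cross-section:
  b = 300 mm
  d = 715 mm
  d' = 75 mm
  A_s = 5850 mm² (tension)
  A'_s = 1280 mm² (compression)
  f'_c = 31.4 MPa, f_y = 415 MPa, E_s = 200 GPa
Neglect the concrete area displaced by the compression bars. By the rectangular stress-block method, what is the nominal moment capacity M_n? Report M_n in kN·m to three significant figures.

Assume both tension and compression steel yield.
Net tension couple steel: A_s − A'_s = 4570 mm².
a = (A_s − A'_s) f_y / (0.85 f'_c b) = 1896550/(0.85 × 31.4 × 300) = 236.86 mm.
c = a/β₁ = 236.86/0.826 = 286.76 mm; ε'_s = 0.003(c − d')/c = 0.0022 ≥ f_y/E_s = 0.0021, so compression steel does yield.
M_n = (A_s − A'_s) f_y (d − a/2) + A'_s f_y (d − d') = [1896550 × (715 − 118.43) + 531200 × (715 − 75)] × 10⁻⁶ = 1131.42 + 339.97 = 1471.39 kN·m.

M_n ≈ 1470 kN·m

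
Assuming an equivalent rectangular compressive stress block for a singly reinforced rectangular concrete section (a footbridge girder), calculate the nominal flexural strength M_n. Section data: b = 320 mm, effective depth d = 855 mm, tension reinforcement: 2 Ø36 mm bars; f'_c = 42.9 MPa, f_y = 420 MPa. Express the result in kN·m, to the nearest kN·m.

A_s = 2 × 1018 = 2036 mm².
T = A_s f_y = 2036 × 420 = 855120 N = 855.12 kN.
From C = T: a = T/(0.85 f'_c b) = 855120/(0.85 × 42.9 × 320) = 73.28 mm.
M_n = T(d − a/2) = 855.12 kN × (855 − 36.64) mm = 699.80 kN·m.

M_n ≈ 700 kN·m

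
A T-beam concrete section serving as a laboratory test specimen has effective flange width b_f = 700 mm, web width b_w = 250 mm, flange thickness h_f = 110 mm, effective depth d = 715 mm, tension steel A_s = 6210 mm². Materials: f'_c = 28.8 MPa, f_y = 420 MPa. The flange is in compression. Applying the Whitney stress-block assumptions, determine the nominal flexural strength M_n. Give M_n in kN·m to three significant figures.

Tension: T = A_s f_y = 6210 × 420 = 2608200 N.
Try a within the flange: a = T/(0.85 f'_c b_f) = 2608200/(0.85 × 28.8 × 700) = 152.21 mm.
a = 152.21 > h_f = 110 mm: the block extends into the web. Split into flange-overhang and web parts.
C_f = 0.85 f'_c (b_f − b_w) h_f = 0.85 × 28.8 × (700 − 250) × 110 = 1211760 N.
Remaining web compression depth: a_w = (T − C_f)/(0.85 f'_c b_w) = (2608200 − 1211760)/(0.85 × 28.8 × 250) = 228.18 mm.
M_n = C_f(d − h_f/2) + (T − C_f)(d − a_w/2) = 1211760 × (715 − 55) + 1396440 × (715 − 114.09) = 799.76 + 839.13 = 1638.89 × 10⁶ N·mm.
M_n = 1638.89 kN·m.

M_n ≈ 1640 kN·m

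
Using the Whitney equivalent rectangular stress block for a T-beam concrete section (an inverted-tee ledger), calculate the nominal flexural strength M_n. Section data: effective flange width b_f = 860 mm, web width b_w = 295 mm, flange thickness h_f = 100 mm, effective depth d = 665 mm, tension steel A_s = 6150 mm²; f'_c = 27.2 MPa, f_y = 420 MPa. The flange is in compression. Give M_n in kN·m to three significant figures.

M_n ≈ 1530 kN·m

Tension: T = A_s f_y = 6150 × 420 = 2583000 N.
Try a within the flange: a = T/(0.85 f'_c b_f) = 2583000/(0.85 × 27.2 × 860) = 129.91 mm.
a = 129.91 > h_f = 100 mm: the block extends into the web. Split into flange-overhang and web parts.
C_f = 0.85 f'_c (b_f − b_w) h_f = 0.85 × 27.2 × (860 − 295) × 100 = 1306280 N.
Remaining web compression depth: a_w = (T − C_f)/(0.85 f'_c b_w) = (2583000 − 1306280)/(0.85 × 27.2 × 295) = 187.19 mm.
M_n = C_f(d − h_f/2) + (T − C_f)(d − a_w/2) = 1306280 × (665 − 50) + 1276720 × (665 − 93.595) = 803.36 + 729.52 = 1532.88 × 10⁶ N·mm.
M_n = 1532.88 kN·m.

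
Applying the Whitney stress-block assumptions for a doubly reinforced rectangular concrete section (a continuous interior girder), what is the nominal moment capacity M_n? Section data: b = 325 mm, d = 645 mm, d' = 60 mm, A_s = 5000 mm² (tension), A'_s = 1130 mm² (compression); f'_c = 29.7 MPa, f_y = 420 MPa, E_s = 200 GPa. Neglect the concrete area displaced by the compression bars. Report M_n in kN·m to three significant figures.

Assume both tension and compression steel yield.
Net tension couple steel: A_s − A'_s = 3870 mm².
a = (A_s − A'_s) f_y / (0.85 f'_c b) = 1625400/(0.85 × 29.7 × 325) = 198.11 mm.
c = a/β₁ = 198.11/0.838 = 236.41 mm; ε'_s = 0.003(c − d')/c = 0.0022 ≥ f_y/E_s = 0.0021, so compression steel does yield.
M_n = (A_s − A'_s) f_y (d − a/2) + A'_s f_y (d − d') = [1625400 × (645 − 99.055) + 474600 × (645 − 60)] × 10⁻⁶ = 887.38 + 277.64 = 1165.02 kN·m.

M_n ≈ 1170 kN·m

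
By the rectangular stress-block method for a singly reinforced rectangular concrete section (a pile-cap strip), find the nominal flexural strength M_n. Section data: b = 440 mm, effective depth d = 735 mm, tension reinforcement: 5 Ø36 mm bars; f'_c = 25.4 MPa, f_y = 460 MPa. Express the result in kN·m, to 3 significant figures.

M_n ≈ 1430 kN·m

A_s = 5 × 1018 = 5090 mm².
T = A_s f_y = 5090 × 460 = 2341400 N = 2341.4 kN.
From C = T: a = T/(0.85 f'_c b) = 2341400/(0.85 × 25.4 × 440) = 246.47 mm.
M_n = T(d − a/2) = 2341.4 kN × (735 − 123.235) mm = 1432.39 kN·m.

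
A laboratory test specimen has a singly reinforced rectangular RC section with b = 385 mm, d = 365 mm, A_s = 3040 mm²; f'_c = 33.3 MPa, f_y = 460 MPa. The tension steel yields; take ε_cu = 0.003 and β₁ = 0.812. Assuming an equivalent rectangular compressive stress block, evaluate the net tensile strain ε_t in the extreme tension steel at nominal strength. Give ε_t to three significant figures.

a = A_s f_y/(0.85 f'_c b) = 128.32 mm.
β₁ = 0.812, so c = a/β₁ = 128.32/0.812 = 158.03 mm.
From the linear strain diagram with ε_cu = 0.003: ε_t = 0.003 (d − c)/c = 0.003 × (365 − 158.03)/158.03 = 0.00393.
ε_t < 0.004 — the section is over-reinforced for flexure under ACI limits.

ε_t ≈ 0.00393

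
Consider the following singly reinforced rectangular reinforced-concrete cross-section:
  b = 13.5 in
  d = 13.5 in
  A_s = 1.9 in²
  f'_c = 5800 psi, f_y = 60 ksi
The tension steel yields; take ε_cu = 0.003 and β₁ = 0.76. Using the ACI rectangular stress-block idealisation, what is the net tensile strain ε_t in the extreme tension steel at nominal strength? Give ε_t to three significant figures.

ε_t ≈ 0.0150

a = A_s f_y/(0.85 f'_c b) = 1.713 in.
β₁ = 0.76, so c = a/β₁ = 1.713/0.76 = 2.254 in.
From the linear strain diagram with ε_cu = 0.003: ε_t = 0.003 (d − c)/c = 0.003 × (13.5 − 2.254)/2.254 = 0.0150.
Since ε_t ≥ 0.005, the section is tension-controlled.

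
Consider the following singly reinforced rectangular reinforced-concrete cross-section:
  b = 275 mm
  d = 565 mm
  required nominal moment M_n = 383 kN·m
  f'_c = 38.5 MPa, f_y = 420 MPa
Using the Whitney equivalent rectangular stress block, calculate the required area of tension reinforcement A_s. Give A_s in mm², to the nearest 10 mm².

With M_n = 0.85 f'_c a b (d − a/2), solve the quadratic for a:
a = d − √(d² − 2M_n/(0.85 f'_c b)) = 565 − √(565² − 2 × 383×10⁶/(0.85 × 38.5 × 275)) = 81.15 mm.
A_s = 0.85 f'_c a b / f_y = 0.85 × 38.5 × 81.15 × 275 / 420 = 1738.8 mm².

A_s ≈ 1740 mm²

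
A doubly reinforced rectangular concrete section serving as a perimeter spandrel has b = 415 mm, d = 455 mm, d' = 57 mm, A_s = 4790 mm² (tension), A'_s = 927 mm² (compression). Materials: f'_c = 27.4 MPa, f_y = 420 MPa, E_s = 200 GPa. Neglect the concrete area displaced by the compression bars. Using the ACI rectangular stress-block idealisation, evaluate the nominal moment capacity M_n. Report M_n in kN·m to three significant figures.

Assume both tension and compression steel yield.
Net tension couple steel: A_s − A'_s = 3863 mm².
a = (A_s − A'_s) f_y / (0.85 f'_c b) = 1622460/(0.85 × 27.4 × 415) = 167.86 mm.
c = a/β₁ = 167.86/0.85 = 197.48 mm; ε'_s = 0.003(c − d')/c = 0.0021 ≥ f_y/E_s = 0.0021, so compression steel does yield.
M_n = (A_s − A'_s) f_y (d − a/2) + A'_s f_y (d − d') = [1622460 × (455 − 83.93) + 389340 × (455 − 57)] × 10⁻⁶ = 602.05 + 154.96 = 757.01 kN·m.

M_n ≈ 757 kN·m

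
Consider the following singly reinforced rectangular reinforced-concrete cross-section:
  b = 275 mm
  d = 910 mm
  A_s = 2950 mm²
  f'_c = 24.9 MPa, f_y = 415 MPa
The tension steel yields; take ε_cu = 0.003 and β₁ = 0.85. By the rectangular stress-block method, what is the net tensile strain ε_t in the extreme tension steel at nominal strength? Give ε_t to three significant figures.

a = A_s f_y/(0.85 f'_c b) = 210.34 mm.
β₁ = 0.85, so c = a/β₁ = 210.34/0.85 = 247.46 mm.
From the linear strain diagram with ε_cu = 0.003: ε_t = 0.003 (d − c)/c = 0.003 × (910 − 247.46)/247.46 = 0.00803.
Since ε_t ≥ 0.005, the section is tension-controlled.

ε_t ≈ 0.00803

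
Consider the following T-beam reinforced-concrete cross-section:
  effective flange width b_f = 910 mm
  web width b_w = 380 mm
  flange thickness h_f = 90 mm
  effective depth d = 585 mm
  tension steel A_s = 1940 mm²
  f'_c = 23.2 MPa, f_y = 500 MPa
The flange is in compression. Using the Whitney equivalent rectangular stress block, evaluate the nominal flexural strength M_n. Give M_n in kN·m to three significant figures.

M_n ≈ 541 kN·m

Tension: T = A_s f_y = 1940 × 500 = 970000 N.
Try a within the flange: a = T/(0.85 f'_c b_f) = 970000/(0.85 × 23.2 × 910) = 54.05 mm.
Since a = 54.05 ≤ h_f = 90 mm, the stress block lies entirely in the flange; analyse as a rectangular beam of width b_f.
M_n = T(d − a/2) = 970000 × (585 − 27.025) = 541.24 × 10⁶ N·mm.
M_n = 541.24 kN·m.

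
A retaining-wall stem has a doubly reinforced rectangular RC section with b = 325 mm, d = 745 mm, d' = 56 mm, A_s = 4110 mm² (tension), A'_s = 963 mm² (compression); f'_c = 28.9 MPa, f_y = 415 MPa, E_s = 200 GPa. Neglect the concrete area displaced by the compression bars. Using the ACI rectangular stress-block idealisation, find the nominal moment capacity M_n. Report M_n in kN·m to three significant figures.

Assume both tension and compression steel yield.
Net tension couple steel: A_s − A'_s = 3147 mm².
a = (A_s − A'_s) f_y / (0.85 f'_c b) = 1306005/(0.85 × 28.9 × 325) = 163.59 mm.
c = a/β₁ = 163.59/0.844 = 193.83 mm; ε'_s = 0.003(c − d')/c = 0.0021 ≥ f_y/E_s = 0.0021, so compression steel does yield.
M_n = (A_s − A'_s) f_y (d − a/2) + A'_s f_y (d − d') = [1306005 × (745 − 81.795) + 399645 × (745 − 56)] × 10⁻⁶ = 866.15 + 275.36 = 1141.51 kN·m.

M_n ≈ 1140 kN·m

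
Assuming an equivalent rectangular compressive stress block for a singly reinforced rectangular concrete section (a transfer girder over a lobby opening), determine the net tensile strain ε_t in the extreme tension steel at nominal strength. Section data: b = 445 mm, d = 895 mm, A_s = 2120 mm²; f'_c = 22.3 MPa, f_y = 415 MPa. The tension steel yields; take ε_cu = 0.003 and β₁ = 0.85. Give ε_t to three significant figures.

ε_t ≈ 0.0189

a = A_s f_y/(0.85 f'_c b) = 104.30 mm.
β₁ = 0.85, so c = a/β₁ = 104.30/0.85 = 122.71 mm.
From the linear strain diagram with ε_cu = 0.003: ε_t = 0.003 (d − c)/c = 0.003 × (895 − 122.71)/122.71 = 0.0189.
Since ε_t ≥ 0.005, the section is tension-controlled.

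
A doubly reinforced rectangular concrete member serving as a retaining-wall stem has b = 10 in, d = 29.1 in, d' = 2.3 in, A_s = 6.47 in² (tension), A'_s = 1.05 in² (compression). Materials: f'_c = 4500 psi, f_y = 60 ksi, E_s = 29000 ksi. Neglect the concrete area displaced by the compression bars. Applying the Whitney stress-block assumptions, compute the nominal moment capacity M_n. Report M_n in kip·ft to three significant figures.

Assume both steels yield.
a = (A_s − A'_s) f_y/(0.85 f'_c b) = (6.47 − 1.05) × 60/(0.85 × 4.5 × 10) = 8.502 in.
c = a/β₁ = 8.502/0.825 = 10.305 in; ε'_s = 0.003(c − d')/c = 0.0023 ≥ ε_y = 0.0021, so the compression steel yields.
M_n = (A_s − A'_s) f_y (d − a/2) + A'_s f_y (d − d') = 325.2 × (29.1 − 4.251) + 63 × (29.1 − 2.3) = 8080.9 + 1688.4 = 9769.3 kip·in = 9769.3/12 = 814.11 kip·ft.

M_n ≈ 814 kip·ft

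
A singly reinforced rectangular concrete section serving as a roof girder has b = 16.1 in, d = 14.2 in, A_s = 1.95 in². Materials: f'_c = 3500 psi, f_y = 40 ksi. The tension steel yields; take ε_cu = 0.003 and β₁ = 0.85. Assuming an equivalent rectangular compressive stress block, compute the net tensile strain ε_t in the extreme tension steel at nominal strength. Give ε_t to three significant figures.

a = A_s f_y/(0.85 f'_c b) = 1.628 in.
β₁ = 0.85, so c = a/β₁ = 1.628/0.85 = 1.915 in.
From the linear strain diagram with ε_cu = 0.003: ε_t = 0.003 (d − c)/c = 0.003 × (14.2 − 1.915)/1.915 = 0.0192.
Since ε_t ≥ 0.005, the section is tension-controlled.

ε_t ≈ 0.0192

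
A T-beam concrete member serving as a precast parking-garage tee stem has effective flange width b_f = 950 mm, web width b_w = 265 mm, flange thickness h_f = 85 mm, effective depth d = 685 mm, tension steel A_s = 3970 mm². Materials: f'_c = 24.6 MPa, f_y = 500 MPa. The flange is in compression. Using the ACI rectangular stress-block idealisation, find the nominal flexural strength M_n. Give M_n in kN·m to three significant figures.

M_n ≈ 1250 kN·m

Tension: T = A_s f_y = 3970 × 500 = 1985000 N.
Try a within the flange: a = T/(0.85 f'_c b_f) = 1985000/(0.85 × 24.6 × 950) = 99.93 mm.
a = 99.93 > h_f = 85 mm: the block extends into the web. Split into flange-overhang and web parts.
C_f = 0.85 f'_c (b_f − b_w) h_f = 0.85 × 24.6 × (950 − 265) × 85 = 1217485 N.
Remaining web compression depth: a_w = (T − C_f)/(0.85 f'_c b_w) = (1985000 − 1217485)/(0.85 × 24.6 × 265) = 138.51 mm.
M_n = C_f(d − h_f/2) + (T − C_f)(d − a_w/2) = 1217485 × (685 − 42.5) + 767515 × (685 − 69.255) = 782.23 + 472.59 = 1254.82 × 10⁶ N·mm.
M_n = 1254.82 kN·m.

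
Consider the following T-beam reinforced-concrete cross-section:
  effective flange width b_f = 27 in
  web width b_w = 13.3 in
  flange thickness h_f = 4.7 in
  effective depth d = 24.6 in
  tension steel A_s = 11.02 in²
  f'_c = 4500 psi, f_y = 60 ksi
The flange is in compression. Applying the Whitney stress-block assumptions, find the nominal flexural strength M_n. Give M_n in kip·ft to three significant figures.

M_n ≈ 1170 kip·ft

Tension: T = A_s f_y = 11.02 × 60 = 661.2 kips.
Try a within the flange: a = T/(0.85 f'_c b_f) = 661.2/(0.85 × 4.5 × 27) = 6.402 in.
a = 6.402 > h_f = 4.7 in: the block extends into the web. Split into flange-overhang and web parts.
C_f = 0.85 f'_c (b_f − b_w) h_f = 0.85 × 4.5 × (27 − 13.3) × 4.7 = 246.3 kips.
Remaining web compression depth: a_w = (T − C_f)/(0.85 f'_c b_w) = (661.2 − 246.3)/(0.85 × 4.5 × 13.3) = 8.156 in.
M_n = C_f(d − h_f/2) + (T − C_f)(d − a_w/2) = 246.3 × (24.6 − 2.35) + 414.9 × (24.6 − 4.078) = 5480.2 + 8514.6 = 13994.8 kip·in.
M_n = 13994.8/12 = 1166.23 kip·ft.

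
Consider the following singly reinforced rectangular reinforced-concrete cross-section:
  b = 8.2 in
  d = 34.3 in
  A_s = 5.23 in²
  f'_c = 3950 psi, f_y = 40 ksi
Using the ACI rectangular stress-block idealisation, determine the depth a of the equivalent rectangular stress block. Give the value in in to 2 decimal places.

a ≈ 7.60 in

T = A_s f_y = 5.23 × 40 = 209.2 kips.
a = T/(0.85 f'_c b) = 209.2/(0.85 × 3.95 × 8.2) = 7.60 in.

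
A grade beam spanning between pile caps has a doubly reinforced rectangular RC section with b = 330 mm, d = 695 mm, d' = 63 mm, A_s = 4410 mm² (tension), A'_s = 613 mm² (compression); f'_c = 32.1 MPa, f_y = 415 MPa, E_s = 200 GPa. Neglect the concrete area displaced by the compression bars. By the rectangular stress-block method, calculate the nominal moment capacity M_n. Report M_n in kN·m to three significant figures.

Assume both tension and compression steel yield.
Net tension couple steel: A_s − A'_s = 3797 mm².
a = (A_s − A'_s) f_y / (0.85 f'_c b) = 1575755/(0.85 × 32.1 × 330) = 175.01 mm.
c = a/β₁ = 175.01/0.821 = 213.17 mm; ε'_s = 0.003(c − d')/c = 0.0021 ≥ f_y/E_s = 0.0021, so compression steel does yield.
M_n = (A_s − A'_s) f_y (d − a/2) + A'_s f_y (d − d') = [1575755 × (695 − 87.505) + 254395 × (695 − 63)] × 10⁻⁶ = 957.26 + 160.78 = 1118.04 kN·m.

M_n ≈ 1120 kN·m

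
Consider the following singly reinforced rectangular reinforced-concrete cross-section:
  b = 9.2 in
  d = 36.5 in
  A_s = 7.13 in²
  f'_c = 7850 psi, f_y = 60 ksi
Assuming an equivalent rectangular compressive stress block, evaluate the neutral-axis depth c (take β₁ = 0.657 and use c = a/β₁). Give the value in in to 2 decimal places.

c ≈ 10.61 in

T = A_s f_y = 7.13 × 60 = 427.8 kips.
a = T/(0.85 f'_c b) = 427.8/(0.85 × 7.85 × 9.2) = 6.9689 in.
With β₁ = 0.657, c = a/β₁ = 6.9689/0.657 = 10.61 in.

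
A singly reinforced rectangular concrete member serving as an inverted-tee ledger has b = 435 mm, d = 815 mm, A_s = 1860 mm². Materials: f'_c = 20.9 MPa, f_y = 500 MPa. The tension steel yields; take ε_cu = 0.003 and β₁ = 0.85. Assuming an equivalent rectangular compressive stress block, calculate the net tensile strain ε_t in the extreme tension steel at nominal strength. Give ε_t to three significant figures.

ε_t ≈ 0.0143

a = A_s f_y/(0.85 f'_c b) = 120.35 mm.
β₁ = 0.85, so c = a/β₁ = 120.35/0.85 = 141.59 mm.
From the linear strain diagram with ε_cu = 0.003: ε_t = 0.003 (d − c)/c = 0.003 × (815 − 141.59)/141.59 = 0.0143.
Since ε_t ≥ 0.005, the section is tension-controlled.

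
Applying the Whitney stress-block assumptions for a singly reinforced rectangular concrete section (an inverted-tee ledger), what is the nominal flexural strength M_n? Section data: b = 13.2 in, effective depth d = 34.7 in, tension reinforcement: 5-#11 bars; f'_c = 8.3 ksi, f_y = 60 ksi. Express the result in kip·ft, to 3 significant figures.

M_n ≈ 1260 kip·ft

A_s = 5 × 1.56 = 7.8 in².
T = A_s f_y = 7.8 × 60 = 468 kips.
a = T/(0.85 f'_c b) = 468/(0.85 × 8.3 × 13.2) = 5.025 in.
M_n = T(d − a/2) = 468 × (34.7 − 2.5125) = 15063.8 kip·in = 15063.8/12 = 1255.32 kip·ft.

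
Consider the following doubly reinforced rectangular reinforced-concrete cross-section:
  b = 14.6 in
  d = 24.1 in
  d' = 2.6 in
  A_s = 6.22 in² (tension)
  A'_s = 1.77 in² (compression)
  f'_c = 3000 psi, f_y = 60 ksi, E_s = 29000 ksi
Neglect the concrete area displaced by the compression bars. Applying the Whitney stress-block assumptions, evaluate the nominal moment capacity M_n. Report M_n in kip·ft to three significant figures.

Assume both steels yield.
a = (A_s − A'_s) f_y/(0.85 f'_c b) = (6.22 − 1.77) × 60/(0.85 × 3 × 14.6) = 7.172 in.
c = a/β₁ = 7.172/0.85 = 8.438 in; ε'_s = 0.003(c − d')/c = 0.0021 ≥ ε_y = 0.0021, so the compression steel yields.
M_n = (A_s − A'_s) f_y (d − a/2) + A'_s f_y (d − d') = 267 × (24.1 − 3.586) + 106.2 × (24.1 − 2.6) = 5477.2 + 2283.3 = 7760.5 kip·in = 7760.5/12 = 646.71 kip·ft.

M_n ≈ 647 kip·ft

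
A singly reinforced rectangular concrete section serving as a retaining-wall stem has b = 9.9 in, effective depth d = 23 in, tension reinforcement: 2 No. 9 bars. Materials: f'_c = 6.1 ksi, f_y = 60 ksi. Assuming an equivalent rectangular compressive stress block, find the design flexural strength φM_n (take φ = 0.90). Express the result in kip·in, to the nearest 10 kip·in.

φM_n ≈ 2360 kip·in

A_s = 2 × 1 = 2 in².
T = A_s f_y = 2 × 60 = 120 kips.
a = T/(0.85 f'_c b) = 120/(0.85 × 6.1 × 9.9) = 2.338 in.
M_n = T(d − a/2) = 120 × (23 − 1.169) = 2619.7 kip·in.
φM_n = 0.90 × 2619.7 = 2357.7 kip·in.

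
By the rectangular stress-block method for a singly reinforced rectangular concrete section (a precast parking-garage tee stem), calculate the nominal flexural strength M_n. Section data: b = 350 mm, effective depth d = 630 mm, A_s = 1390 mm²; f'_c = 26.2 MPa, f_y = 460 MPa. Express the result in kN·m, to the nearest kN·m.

M_n ≈ 377 kN·m

T = A_s f_y = 1390 × 460 = 639400 N = 639.4 kN.
From C = T: a = T/(0.85 f'_c b) = 639400/(0.85 × 26.2 × 350) = 82.03 mm.
M_n = T(d − a/2) = 639.4 kN × (630 − 41.015) mm = 376.60 kN·m.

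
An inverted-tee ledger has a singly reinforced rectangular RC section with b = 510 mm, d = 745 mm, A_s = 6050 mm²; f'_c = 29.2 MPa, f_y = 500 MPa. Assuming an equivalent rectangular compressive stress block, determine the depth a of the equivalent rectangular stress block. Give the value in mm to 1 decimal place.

a ≈ 239.0 mm

T = A_s f_y = 6050 × 500 = 3025000 N = 3025 kN.
Setting C = 0.85 f'_c a b equal to T: a = 3025000/(0.85 × 29.2 × 510) = 239.0 mm.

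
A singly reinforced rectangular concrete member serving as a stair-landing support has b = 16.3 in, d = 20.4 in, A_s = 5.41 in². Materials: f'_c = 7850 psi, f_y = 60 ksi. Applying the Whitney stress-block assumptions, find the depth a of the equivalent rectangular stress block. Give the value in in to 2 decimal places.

a ≈ 2.98 in

T = A_s f_y = 5.41 × 60 = 324.6 kips.
a = T/(0.85 f'_c b) = 324.6/(0.85 × 7.85 × 16.3) = 2.98 in.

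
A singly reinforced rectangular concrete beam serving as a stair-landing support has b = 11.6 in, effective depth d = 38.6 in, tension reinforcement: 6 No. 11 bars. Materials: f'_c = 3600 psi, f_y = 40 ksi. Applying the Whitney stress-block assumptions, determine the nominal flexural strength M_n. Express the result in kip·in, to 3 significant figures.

M_n ≈ 12500 kip·in

A_s = 6 × 1.56 = 9.36 in².
T = A_s f_y = 9.36 × 40 = 374.4 kips.
a = T/(0.85 f'_c b) = 374.4/(0.85 × 3.6 × 11.6) = 10.548 in.
M_n = T(d − a/2) = 374.4 × (38.6 − 5.274) = 12477.3 kip·in.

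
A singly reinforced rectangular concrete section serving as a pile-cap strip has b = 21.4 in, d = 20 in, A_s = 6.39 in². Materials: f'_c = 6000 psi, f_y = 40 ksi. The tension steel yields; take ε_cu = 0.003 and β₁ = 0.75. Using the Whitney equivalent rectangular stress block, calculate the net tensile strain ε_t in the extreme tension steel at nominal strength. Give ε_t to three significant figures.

ε_t ≈ 0.0162

a = A_s f_y/(0.85 f'_c b) = 2.342 in.
β₁ = 0.75, so c = a/β₁ = 2.342/0.75 = 3.123 in.
From the linear strain diagram with ε_cu = 0.003: ε_t = 0.003 (d − c)/c = 0.003 × (20 − 3.123)/3.123 = 0.0162.
Since ε_t ≥ 0.005, the section is tension-controlled.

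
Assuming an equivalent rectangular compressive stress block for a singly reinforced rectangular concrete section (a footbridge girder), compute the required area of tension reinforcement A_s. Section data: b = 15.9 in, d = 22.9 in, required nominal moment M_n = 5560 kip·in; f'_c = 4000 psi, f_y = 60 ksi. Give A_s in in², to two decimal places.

From M_n = 0.85 f'_c a b (d − a/2):
a = d − √(d² − 2M_n/(0.85 f'_c b)) = 22.9 − √(22.9² − 2 × 5560/(0.85 × 4 × 15.9)) = 5.047 in.
A_s = 0.85 f'_c a b / f_y = 0.85 × 4 × 5.047 × 15.9 / 60 = 4.547 in².

A_s ≈ 4.55 in²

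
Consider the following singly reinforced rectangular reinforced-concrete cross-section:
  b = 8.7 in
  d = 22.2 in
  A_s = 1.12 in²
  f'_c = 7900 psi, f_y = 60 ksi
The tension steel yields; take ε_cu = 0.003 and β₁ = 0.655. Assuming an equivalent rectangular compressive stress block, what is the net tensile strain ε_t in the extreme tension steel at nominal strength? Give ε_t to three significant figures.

ε_t ≈ 0.0349

a = A_s f_y/(0.85 f'_c b) = 1.150 in.
β₁ = 0.655, so c = a/β₁ = 1.150/0.655 = 1.756 in.
From the linear strain diagram with ε_cu = 0.003: ε_t = 0.003 (d − c)/c = 0.003 × (22.2 − 1.756)/1.756 = 0.0349.
Since ε_t ≥ 0.005, the section is tension-controlled.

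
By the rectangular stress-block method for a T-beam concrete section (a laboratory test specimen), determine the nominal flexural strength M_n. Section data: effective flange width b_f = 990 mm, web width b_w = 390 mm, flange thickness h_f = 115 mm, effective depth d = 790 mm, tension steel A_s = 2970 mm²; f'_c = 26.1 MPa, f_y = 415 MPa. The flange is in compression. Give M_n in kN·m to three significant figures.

Tension: T = A_s f_y = 2970 × 415 = 1232550 N.
Try a within the flange: a = T/(0.85 f'_c b_f) = 1232550/(0.85 × 26.1 × 990) = 56.12 mm.
Since a = 56.12 ≤ h_f = 115 mm, the stress block lies entirely in the flange; analyse as a rectangular beam of width b_f.
M_n = T(d − a/2) = 1232550 × (790 − 28.06) = 939.13 × 10⁶ N·mm.
M_n = 939.13 kN·m.

M_n ≈ 939 kN·m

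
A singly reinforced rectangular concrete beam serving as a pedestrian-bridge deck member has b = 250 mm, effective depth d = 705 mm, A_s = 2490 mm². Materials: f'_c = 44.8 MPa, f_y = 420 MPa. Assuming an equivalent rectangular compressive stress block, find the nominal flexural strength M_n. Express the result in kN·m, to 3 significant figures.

T = A_s f_y = 2490 × 420 = 1045800 N = 1045.8 kN.
From C = T: a = T/(0.85 f'_c b) = 1045800/(0.85 × 44.8 × 250) = 109.85 mm.
M_n = T(d − a/2) = 1045.8 kN × (705 − 54.925) mm = 679.85 kN·m.

M_n ≈ 680 kN·m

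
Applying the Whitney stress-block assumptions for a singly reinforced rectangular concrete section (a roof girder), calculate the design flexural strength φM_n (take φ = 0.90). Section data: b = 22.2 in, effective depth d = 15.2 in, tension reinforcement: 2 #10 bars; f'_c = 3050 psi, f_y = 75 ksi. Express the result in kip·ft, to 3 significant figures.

A_s = 2 × 1.27 = 2.54 in².
T = A_s f_y = 2.54 × 75 = 190.5 kips.
a = T/(0.85 f'_c b) = 190.5/(0.85 × 3.05 × 22.2) = 3.310 in.
M_n = T(d − a/2) = 190.5 × (15.2 − 1.655) = 2580.3 kip·in = 2580.3/12 = 215.03 kip·ft.
φM_n = 0.90 × 215.03 = 193.53 kip·ft.

φM_n ≈ 194 kip·ft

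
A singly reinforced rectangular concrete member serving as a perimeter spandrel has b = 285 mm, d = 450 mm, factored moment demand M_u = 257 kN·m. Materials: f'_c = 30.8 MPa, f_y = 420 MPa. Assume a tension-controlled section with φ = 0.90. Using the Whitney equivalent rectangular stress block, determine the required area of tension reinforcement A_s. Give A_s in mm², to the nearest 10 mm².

M_n = M_u/φ = 257/0.90 = 285.556 kN·m.
With M_n = 0.85 f'_c a b (d − a/2), solve the quadratic for a:
a = d − √(d² − 2M_n/(0.85 f'_c b)) = 450 − √(450² − 2 × 285.556×10⁶/(0.85 × 30.8 × 285)) = 95.10 mm.
A_s = 0.85 f'_c a b / f_y = 0.85 × 30.8 × 95.10 × 285 / 420 = 1689.5 mm².

A_s ≈ 1690 mm²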